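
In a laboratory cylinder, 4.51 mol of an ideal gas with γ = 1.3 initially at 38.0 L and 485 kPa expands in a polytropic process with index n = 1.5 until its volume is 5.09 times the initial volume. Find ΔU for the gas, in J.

T₁ = P₁V₁/(nR) = 485×38.0/(4.51×8.314) = 492 K.
Polytropic n=1.5: T₂ = T₁(V₁/V₂)^(n−1) = 492×(0.196)^0.50 = 218 K; P₂ = P₁(V₁/V₂)^n = 42.2 kPa.
For an ideal gas ΔU = nCvΔT with Cv = R/(γ−1) = 27.7 J/(mol·K).
ΔU = 4.51×27.7×(218−492) = -34200 J.

-34200 J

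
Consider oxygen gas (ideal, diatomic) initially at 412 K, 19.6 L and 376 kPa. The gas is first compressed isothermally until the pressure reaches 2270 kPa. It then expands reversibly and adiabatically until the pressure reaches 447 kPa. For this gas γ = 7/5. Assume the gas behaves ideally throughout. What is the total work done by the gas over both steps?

-6410 J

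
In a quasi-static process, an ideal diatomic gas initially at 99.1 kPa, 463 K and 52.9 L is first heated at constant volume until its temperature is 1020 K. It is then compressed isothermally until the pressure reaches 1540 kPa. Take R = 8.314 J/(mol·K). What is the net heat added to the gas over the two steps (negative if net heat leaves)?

-6800 J

n = P₁V₁/(RT₁) = 99.1×52.9/(8.314×463) = 1.36 mol.
Step 1 — Isochoric: V stays 52.9 L; P/T = const ⇒ T₂ = 1020 K, P₂ = 218 kPa.
W = 0 (no volume change).
ΔU = nCvΔT = 1.36×20.8×(1020−463) = 15800 J.
Q = ΔU = 15800 J.
State after step 1: P = 218 kPa, V = 52.9 L, T = 1020 K.
Step 2 — Isothermal: T stays 1020 K; PV = const ⇒ V₂ = 7.50 L, P₂ = 1540 kPa.
ΔU = 0 (ideal gas, T constant).
W = nRT ln(V₂/V₁) = 1.36×8.314×1020×ln(0.142) = -22600 J.
Q = ΔU + W = -22600 J.
Net over both steps: W = -22600 J, Q = -6800 J, ΔU = 15800 J.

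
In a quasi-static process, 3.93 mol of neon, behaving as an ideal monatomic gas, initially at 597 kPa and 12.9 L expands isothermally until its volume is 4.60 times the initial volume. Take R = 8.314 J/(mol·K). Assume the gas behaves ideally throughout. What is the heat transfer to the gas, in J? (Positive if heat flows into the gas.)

11800 J

T₁ = P₁V₁/(nR) = 597×12.9/(3.93×8.314) = 236 K.
Isothermal: T stays 236 K; PV = const ⇒ V₂ = 59.3 L, P₂ = 130 kPa.
ΔU = 0 (ideal gas, T constant).
W = nRT ln(V₂/V₁) = 3.93×8.314×236×ln(4.60) = 11800 J.
Q = ΔU + W = 11800 J.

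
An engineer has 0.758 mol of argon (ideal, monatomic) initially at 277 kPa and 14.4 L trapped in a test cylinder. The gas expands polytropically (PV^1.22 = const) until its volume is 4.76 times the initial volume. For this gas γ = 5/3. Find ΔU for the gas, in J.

T₁ = P₁V₁/(nR) = 277×14.4/(0.758×8.314) = 633 K.
Polytropic n=1.22: T₂ = T₁(V₁/V₂)^(n−1) = 633×(0.210)^0.22 = 449 K; P₂ = P₁(V₁/V₂)^n = 41.3 kPa.
For an ideal gas ΔU = nCvΔT with Cv = (3/2)R = 12.5 J/(mol·K).
ΔU = 0.758×12.5×(449−633) = -1740 J.

-1740 J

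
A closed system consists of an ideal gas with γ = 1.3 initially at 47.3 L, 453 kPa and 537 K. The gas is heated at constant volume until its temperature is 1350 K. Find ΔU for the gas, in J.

108000 J

n = P₁V₁/(RT₁) = 453×47.3/(8.314×537) = 4.80 mol.
Isochoric: V stays 47.3 L; P/T = const ⇒ T₂ = 1350 K, P₂ = 1140 kPa.
For an ideal gas ΔU = nCvΔT with Cv = R/(γ−1) = 27.7 J/(mol·K).
ΔU = 4.80×27.7×(1350−537) = 108000 J.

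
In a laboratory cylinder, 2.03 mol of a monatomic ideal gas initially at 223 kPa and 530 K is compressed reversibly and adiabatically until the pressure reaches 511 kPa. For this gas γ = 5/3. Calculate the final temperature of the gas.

738 K

V₁ = nRT₁/P₁ = 2.03×8.314×530/223 = 40.1 L.
Adiabatic: T₂/T₁ = (P₂/P₁)^((γ−1)/γ) ⇒ T₂ = 530×(2.29)^0.400 = 738 K; V₂ = 24.4 L.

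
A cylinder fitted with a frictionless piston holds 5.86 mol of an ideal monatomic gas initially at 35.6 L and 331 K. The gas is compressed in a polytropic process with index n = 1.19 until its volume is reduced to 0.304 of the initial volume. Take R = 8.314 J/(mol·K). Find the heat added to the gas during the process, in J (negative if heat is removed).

P₁ = nRT₁/V₁ = 5.86×8.314×331/35.6 = 453 kPa.
Polytropic n=1.19: T₂ = T₁(V₁/V₂)^(n−1) = 331×(3.29)^0.19 = 415 K; P₂ = P₁(V₁/V₂)^n = 1870 kPa.
W = (P₁V₁−P₂V₂)/(n−1) = (453×35.6−1870×10.8)/0.19 = -21500 J.
ΔU = nCvΔT = 5.86×12.5×(415−331) = 6140 J.
Q = ΔU + W = -15400 J.

-15400 J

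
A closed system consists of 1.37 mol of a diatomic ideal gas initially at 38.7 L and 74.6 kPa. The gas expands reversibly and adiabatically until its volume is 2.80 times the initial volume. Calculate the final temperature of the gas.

168 K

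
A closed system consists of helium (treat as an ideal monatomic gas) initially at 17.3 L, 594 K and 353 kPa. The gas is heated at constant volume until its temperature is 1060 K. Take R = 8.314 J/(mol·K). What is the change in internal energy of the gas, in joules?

n = P₁V₁/(RT₁) = 353×17.3/(8.314×594) = 1.24 mol.
Isochoric: V stays 17.3 L; P/T = const ⇒ T₂ = 1060 K, P₂ = 630 kPa.
For an ideal gas ΔU = nCvΔT with Cv = (3/2)R = 12.5 J/(mol·K).
ΔU = 1.24×12.5×(1060−594) = 7190 J.

7190 J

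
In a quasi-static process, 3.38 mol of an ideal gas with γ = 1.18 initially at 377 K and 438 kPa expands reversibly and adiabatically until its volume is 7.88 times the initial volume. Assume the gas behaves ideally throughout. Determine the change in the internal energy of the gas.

V₁ = nRT₁/P₁ = 3.38×8.314×377/438 = 24.2 L.
Adiabatic: TV^(γ−1) = const ⇒ T₂ = 377×(0.127)^0.180 = 260 K; PV^γ = const ⇒ P₂ = 38.3 kPa.
For an ideal gas ΔU = nCvΔT with Cv = R/(γ−1) = 46.2 J/(mol·K).
ΔU = 3.38×46.2×(260−377) = -18300 J.

-18300 J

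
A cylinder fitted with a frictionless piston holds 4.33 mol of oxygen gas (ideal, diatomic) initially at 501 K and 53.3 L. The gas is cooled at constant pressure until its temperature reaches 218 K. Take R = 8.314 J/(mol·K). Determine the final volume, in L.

23.2 L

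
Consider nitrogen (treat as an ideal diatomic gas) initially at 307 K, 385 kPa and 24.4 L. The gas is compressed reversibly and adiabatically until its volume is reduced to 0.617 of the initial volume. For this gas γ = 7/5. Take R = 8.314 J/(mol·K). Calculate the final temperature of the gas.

Adiabatic: TV^(γ−1) = const ⇒ T₂ = 307×(1.62)^0.400 = 372 K; PV^γ = const ⇒ P₂ = 757 kPa.

372 K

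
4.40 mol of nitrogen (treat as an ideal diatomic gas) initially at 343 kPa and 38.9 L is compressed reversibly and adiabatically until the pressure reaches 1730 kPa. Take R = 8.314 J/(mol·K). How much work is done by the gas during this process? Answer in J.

-19600 J

T₁ = P₁V₁/(nR) = 343×38.9/(4.40×8.314) = 365 K.
Adiabatic: T₂/T₁ = (P₂/P₁)^((γ−1)/γ) ⇒ T₂ = 365×(5.04)^0.286 = 579 K; V₂ = 12.2 L.
ΔU = nCvΔT = 4.40×20.8×(579−365) = 19600 J.
Q = 0 for an adiabatic process, so W = −ΔU = -19600 J.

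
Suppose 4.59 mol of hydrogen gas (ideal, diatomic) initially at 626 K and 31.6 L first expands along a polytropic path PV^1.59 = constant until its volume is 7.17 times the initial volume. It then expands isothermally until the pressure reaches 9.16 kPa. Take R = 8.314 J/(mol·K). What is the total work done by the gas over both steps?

37400 J

P₁ = nRT₁/V₁ = 4.59×8.314×626/31.6 = 756 kPa.
Step 1 — Polytropic n=1.59: T₂ = T₁(V₁/V₂)^(n−1) = 626×(0.139)^0.59 = 196 K; P₂ = P₁(V₁/V₂)^n = 33.0 kPa.
W = (P₁V₁−P₂V₂)/(n−1) = (756×31.6−33.0×227)/0.59 = 27800 J.
ΔU = nCvΔT = 4.59×20.8×(196−626) = -41000 J.
Q = ΔU + W = -13200 J.
State after step 1: P = 33.0 kPa, V = 227 L, T = 196 K.
Step 2 — Isothermal: T stays 196 K; PV = const ⇒ V₂ = 816 L, P₂ = 9.16 kPa.
ΔU = 0 (ideal gas, T constant).
W = nRT ln(V₂/V₁) = 4.59×8.314×196×ln(3.60) = 9570 J.
Q = ΔU + W = 9570 J.
Net over both steps: W = 37400 J, Q = -3650 J, ΔU = -41000 J.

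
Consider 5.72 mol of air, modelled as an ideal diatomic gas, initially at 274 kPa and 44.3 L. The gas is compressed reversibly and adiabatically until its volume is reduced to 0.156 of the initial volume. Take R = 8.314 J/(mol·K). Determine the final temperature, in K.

537 K

T₁ = P₁V₁/(nR) = 274×44.3/(5.72×8.314) = 255 K.
Adiabatic: TV^(γ−1) = const ⇒ T₂ = 255×(6.41)^0.400 = 537 K; PV^γ = const ⇒ P₂ = 3690 kPa.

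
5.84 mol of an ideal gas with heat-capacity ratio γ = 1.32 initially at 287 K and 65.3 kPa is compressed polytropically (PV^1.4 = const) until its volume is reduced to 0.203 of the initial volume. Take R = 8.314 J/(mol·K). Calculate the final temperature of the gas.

543 K

V₁ = nRT₁/P₁ = 5.84×8.314×287/65.3 = 213 L.
Polytropic n=1.4: T₂ = T₁(V₁/V₂)^(n−1) = 287×(4.93)^0.40 = 543 K; P₂ = P₁(V₁/V₂)^n = 609 kPa.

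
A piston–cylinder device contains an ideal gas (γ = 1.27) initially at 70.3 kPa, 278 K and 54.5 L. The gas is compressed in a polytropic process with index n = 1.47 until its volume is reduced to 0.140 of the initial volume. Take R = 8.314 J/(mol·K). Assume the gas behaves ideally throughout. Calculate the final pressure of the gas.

Polytropic n=1.47: T₂ = T₁(V₁/V₂)^(n−1) = 278×(7.14)^0.47 = 700 K; P₂ = P₁(V₁/V₂)^n = 1270 kPa.

1270 kPa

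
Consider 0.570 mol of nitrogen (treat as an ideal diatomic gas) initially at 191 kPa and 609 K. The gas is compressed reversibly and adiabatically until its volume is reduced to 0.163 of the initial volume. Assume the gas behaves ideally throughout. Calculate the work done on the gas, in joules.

V₁ = nRT₁/P₁ = 0.570×8.314×609/191 = 15.1 L.
Adiabatic: TV^(γ−1) = const ⇒ T₂ = 609×(6.13)^0.400 = 1260 K; PV^γ = const ⇒ P₂ = 2420 kPa.
ΔU = nCvΔT = 0.570×20.8×(1260−609) = 7690 J.
Q = 0 for an adiabatic process, so W = −ΔU = -7690 J.
Work done on the gas = −W_by = 7690 J.

7690 J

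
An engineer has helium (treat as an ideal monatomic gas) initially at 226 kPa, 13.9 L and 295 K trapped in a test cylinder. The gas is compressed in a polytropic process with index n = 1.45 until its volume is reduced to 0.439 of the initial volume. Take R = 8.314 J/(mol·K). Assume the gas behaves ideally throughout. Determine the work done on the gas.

n = P₁V₁/(RT₁) = 226×13.9/(8.314×295) = 1.28 mol.
Polytropic n=1.45: T₂ = T₁(V₁/V₂)^(n−1) = 295×(2.28)^0.45 = 427 K; P₂ = P₁(V₁/V₂)^n = 746 kPa.
W = (P₁V₁−P₂V₂)/(n−1) = (226×13.9−746×6.10)/0.45 = -3130 J.
Work done on the gas = −W_by = 3130 J.

3130 J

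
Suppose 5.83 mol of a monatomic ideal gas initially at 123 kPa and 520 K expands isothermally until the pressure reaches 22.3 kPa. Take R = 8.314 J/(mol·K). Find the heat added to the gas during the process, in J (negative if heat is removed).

V₁ = nRT₁/P₁ = 5.83×8.314×520/123 = 205 L.
Isothermal: T stays 520 K; PV = const ⇒ V₂ = 1130 L, P₂ = 22.3 kPa.
ΔU = 0 (ideal gas, T constant).
W = nRT ln(V₂/V₁) = 5.83×8.314×520×ln(5.52) = 43000 J.
Q = ΔU + W = 43000 J.

43000 J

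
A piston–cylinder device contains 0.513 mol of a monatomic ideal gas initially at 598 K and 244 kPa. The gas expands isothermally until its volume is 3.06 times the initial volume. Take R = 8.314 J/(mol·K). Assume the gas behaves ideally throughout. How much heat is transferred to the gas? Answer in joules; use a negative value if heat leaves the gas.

V₁ = nRT₁/P₁ = 0.513×8.314×598/244 = 10.5 L.
Isothermal: T stays 598 K; PV = const ⇒ V₂ = 32.0 L, P₂ = 79.7 kPa.
ΔU = 0 (ideal gas, T constant).
W = nRT ln(V₂/V₁) = 0.513×8.314×598×ln(3.06) = 2850 J.
Q = ΔU + W = 2850 J.

2850 J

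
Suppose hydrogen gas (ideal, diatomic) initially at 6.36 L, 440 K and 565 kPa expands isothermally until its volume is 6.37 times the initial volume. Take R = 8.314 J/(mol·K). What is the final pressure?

Isothermal: T stays 440 K; PV = const ⇒ V₂ = 40.5 L, P₂ = 88.7 kPa.

88.7 kPa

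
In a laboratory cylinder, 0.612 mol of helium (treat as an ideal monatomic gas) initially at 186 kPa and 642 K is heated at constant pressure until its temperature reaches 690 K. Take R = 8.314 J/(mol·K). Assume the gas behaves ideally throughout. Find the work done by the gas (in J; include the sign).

244 J

V₁ = nRT₁/P₁ = 0.612×8.314×642/186 = 17.6 L.
Isobaric: P stays 186 kPa; V/T = const ⇒ T₂ = 690 K, V₂ = 18.9 L.
W = PΔV = 186×(18.9−17.6) kPa·L = 244 J.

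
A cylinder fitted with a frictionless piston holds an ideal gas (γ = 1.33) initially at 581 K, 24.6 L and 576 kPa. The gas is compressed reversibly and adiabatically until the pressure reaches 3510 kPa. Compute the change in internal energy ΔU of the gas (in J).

24300 J

n = P₁V₁/(RT₁) = 576×24.6/(8.314×581) = 2.93 mol.
Adiabatic: T₂/T₁ = (P₂/P₁)^((γ−1)/γ) ⇒ T₂ = 581×(6.09)^0.248 = 910 K; V₂ = 6.32 L.
For an ideal gas ΔU = nCvΔT with Cv = R/(γ−1) = 25.2 J/(mol·K).
ΔU = 2.93×25.2×(910−581) = 24300 J.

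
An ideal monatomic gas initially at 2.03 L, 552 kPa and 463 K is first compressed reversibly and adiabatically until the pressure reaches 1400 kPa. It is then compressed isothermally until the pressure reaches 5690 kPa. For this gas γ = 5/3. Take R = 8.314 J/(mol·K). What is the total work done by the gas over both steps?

-3040 J

n = P₁V₁/(RT₁) = 552×2.03/(8.314×463) = 0.291 mol.
Step 1 — Adiabatic: T₂/T₁ = (P₂/P₁)^((γ−1)/γ) ⇒ T₂ = 463×(2.54)^0.400 = 672 K; V₂ = 1.16 L.
ΔU = nCvΔT = 0.291×12.5×(672−463) = 758 J.
Q = 0 for an adiabatic process, so W = −ΔU = -758 J.
State after step 1: P = 1400 kPa, V = 1.16 L, T = 672 K.
Step 2 — Isothermal: T stays 672 K; PV = const ⇒ V₂ = 0.286 L, P₂ = 5690 kPa.
ΔU = 0 (ideal gas, T constant).
W = nRT ln(V₂/V₁) = 0.291×8.314×672×ln(0.246) = -2280 J.
Q = ΔU + W = -2280 J.
Net over both steps: W = -3040 J, Q = -2280 J, ΔU = 758 J.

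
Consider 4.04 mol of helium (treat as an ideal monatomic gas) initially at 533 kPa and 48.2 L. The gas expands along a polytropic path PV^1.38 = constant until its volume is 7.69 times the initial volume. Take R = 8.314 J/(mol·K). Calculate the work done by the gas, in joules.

36500 J

T₁ = P₁V₁/(nR) = 533×48.2/(4.04×8.314) = 765 K.
Polytropic n=1.38: T₂ = T₁(V₁/V₂)^(n−1) = 765×(0.130)^0.38 = 352 K; P₂ = P₁(V₁/V₂)^n = 31.9 kPa.
W = (P₁V₁−P₂V₂)/(n−1) = (533×48.2−31.9×371)/0.38 = 36500 J.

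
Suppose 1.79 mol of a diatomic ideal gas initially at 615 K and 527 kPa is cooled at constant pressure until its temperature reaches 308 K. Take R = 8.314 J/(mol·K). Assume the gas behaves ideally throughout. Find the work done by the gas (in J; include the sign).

-4570 J

V₁ = nRT₁/P₁ = 1.79×8.314×615/527 = 17.4 L.
Isobaric: P stays 527 kPa; V/T = const ⇒ T₂ = 308 K, V₂ = 8.70 L.
W = PΔV = 527×(8.70−17.4) kPa·L = -4570 J.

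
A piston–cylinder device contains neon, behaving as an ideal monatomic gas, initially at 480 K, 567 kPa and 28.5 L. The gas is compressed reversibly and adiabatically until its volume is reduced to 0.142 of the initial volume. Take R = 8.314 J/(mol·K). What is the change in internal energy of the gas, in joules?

n = P₁V₁/(RT₁) = 567×28.5/(8.314×480) = 4.05 mol.
Adiabatic: TV^(γ−1) = const ⇒ T₂ = 480×(7.04)^0.667 = 1760 K; PV^γ = const ⇒ P₂ = 14700 kPa.
For an ideal gas ΔU = nCvΔT with Cv = (3/2)R = 12.5 J/(mol·K).
ΔU = 4.05×12.5×(1760−480) = 64800 J.

64800 J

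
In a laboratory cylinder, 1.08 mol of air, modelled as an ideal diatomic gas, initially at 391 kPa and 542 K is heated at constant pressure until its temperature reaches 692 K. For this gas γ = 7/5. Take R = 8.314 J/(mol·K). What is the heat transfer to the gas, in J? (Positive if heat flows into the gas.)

4710 J

V₁ = nRT₁/P₁ = 1.08×8.314×542/391 = 12.4 L.
Isobaric: P stays 391 kPa; V/T = const ⇒ T₂ = 692 K, V₂ = 15.9 L.
W = PΔV = 391×(15.9−12.4) kPa·L = 1350 J.
ΔU = nCvΔT = 1.08×20.8×(692−542) = 3370 J.
Q = ΔU + W = nCpΔT = 4710 J.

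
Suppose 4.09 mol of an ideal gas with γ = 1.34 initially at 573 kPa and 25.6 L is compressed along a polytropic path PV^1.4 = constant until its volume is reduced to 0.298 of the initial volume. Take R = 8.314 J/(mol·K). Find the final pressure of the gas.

T₁ = P₁V₁/(nR) = 573×25.6/(4.09×8.314) = 431 K.
Polytropic n=1.4: T₂ = T₁(V₁/V₂)^(n−1) = 431×(3.36)^0.40 = 700 K; P₂ = P₁(V₁/V₂)^n = 3120 kPa.

3120 kPa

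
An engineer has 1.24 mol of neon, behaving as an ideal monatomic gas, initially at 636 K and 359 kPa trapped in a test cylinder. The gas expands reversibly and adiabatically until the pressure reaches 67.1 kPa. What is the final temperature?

325 K

V₁ = nRT₁/P₁ = 1.24×8.314×636/359 = 18.3 L.
Adiabatic: T₂/T₁ = (P₂/P₁)^((γ−1)/γ) ⇒ T₂ = 636×(0.187)^0.400 = 325 K; V₂ = 50.0 L.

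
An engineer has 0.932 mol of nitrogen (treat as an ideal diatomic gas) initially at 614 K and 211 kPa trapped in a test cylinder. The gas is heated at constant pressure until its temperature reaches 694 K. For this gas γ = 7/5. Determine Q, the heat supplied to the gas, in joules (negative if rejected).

V₁ = nRT₁/P₁ = 0.932×8.314×614/211 = 22.5 L.
Isobaric: P stays 211 kPa; V/T = const ⇒ T₂ = 694 K, V₂ = 25.5 L.
W = PΔV = 211×(25.5−22.5) kPa·L = 620 J.
ΔU = nCvΔT = 0.932×20.8×(694−614) = 1550 J.
Q = ΔU + W = nCpΔT = 2170 J.

2170 J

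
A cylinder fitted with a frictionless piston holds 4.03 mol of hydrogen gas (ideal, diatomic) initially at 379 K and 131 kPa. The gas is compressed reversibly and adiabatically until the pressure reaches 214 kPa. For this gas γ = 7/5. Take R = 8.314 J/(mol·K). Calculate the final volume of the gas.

V₁ = nRT₁/P₁ = 4.03×8.314×379/131 = 96.9 L.
Adiabatic: T₂/T₁ = (P₂/P₁)^((γ−1)/γ) ⇒ T₂ = 379×(1.63)^0.286 = 436 K; V₂ = 68.3 L.

68.3 L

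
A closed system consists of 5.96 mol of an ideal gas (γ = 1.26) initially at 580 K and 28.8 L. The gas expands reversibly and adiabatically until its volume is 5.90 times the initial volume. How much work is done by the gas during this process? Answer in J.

40900 J

P₁ = nRT₁/V₁ = 5.96×8.314×580/28.8 = 998 kPa.
Adiabatic: TV^(γ−1) = const ⇒ T₂ = 580×(0.169)^0.260 = 366 K; PV^γ = const ⇒ P₂ = 107 kPa.
ΔU = nCvΔT = 5.96×32.0×(366−580) = -40900 J.
Q = 0 for an adiabatic process, so W = −ΔU = 40900 J.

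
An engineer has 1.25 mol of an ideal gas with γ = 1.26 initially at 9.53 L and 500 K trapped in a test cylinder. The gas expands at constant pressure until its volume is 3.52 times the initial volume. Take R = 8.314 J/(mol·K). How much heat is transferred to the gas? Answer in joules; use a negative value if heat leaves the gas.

P₁ = nRT₁/V₁ = 1.25×8.314×500/9.53 = 545 kPa.
Isobaric: P stays 545 kPa; V/T = const ⇒ T₂ = 1760 K, V₂ = 33.5 L.
W = PΔV = 545×(33.5−9.53) kPa·L = 13100 J.
ΔU = nCvΔT = 1.25×32.0×(1760−500) = 50400 J.
Q = ΔU + W = nCpΔT = 63500 J.

63500 J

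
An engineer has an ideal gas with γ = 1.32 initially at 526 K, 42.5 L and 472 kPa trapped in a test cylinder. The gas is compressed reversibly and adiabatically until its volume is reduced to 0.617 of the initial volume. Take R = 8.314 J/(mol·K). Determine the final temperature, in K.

614 K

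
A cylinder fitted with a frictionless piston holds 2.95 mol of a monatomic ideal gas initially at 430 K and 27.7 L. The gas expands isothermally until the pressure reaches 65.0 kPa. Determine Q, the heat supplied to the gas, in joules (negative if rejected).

18600 J

P₁ = nRT₁/V₁ = 2.95×8.314×430/27.7 = 381 kPa.
Isothermal: T stays 430 K; PV = const ⇒ V₂ = 162 L, P₂ = 65.0 kPa.
ΔU = 0 (ideal gas, T constant).
W = nRT ln(V₂/V₁) = 2.95×8.314×430×ln(5.86) = 18600 J.
Q = ΔU + W = 18600 J.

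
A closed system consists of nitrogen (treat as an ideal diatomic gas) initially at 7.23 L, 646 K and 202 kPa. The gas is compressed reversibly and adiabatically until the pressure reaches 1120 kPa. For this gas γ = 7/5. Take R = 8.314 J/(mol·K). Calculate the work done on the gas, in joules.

n = P₁V₁/(RT₁) = 202×7.23/(8.314×646) = 0.272 mol.
Adiabatic: T₂/T₁ = (P₂/P₁)^((γ−1)/γ) ⇒ T₂ = 646×(5.54)^0.286 = 1050 K; V₂ = 2.13 L.
ΔU = nCvΔT = 0.272×20.8×(1050−646) = 2300 J.
Q = 0 for an adiabatic process, so W = −ΔU = -2300 J.
Work done on the gas = −W_by = 2300 J.

2300 J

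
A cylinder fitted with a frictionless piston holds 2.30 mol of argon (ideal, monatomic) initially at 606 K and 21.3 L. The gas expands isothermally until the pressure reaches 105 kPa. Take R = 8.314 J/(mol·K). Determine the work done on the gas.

-19100 J

P₁ = nRT₁/V₁ = 2.30×8.314×606/21.3 = 544 kPa.
Isothermal: T stays 606 K; PV = const ⇒ V₂ = 110 L, P₂ = 105 kPa.
W = nRT ln(V₂/V₁) = 2.30×8.314×606×ln(5.18) = 19100 J.
Work done on the gas = −W_by = -19100 J.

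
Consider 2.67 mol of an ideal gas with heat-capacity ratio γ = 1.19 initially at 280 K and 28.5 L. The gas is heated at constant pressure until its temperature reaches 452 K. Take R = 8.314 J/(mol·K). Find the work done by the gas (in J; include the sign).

3820 J

P₁ = nRT₁/V₁ = 2.67×8.314×280/28.5 = 218 kPa.
Isobaric: P stays 218 kPa; V/T = const ⇒ T₂ = 452 K, V₂ = 46.0 L.
W = PΔV = 218×(46.0−28.5) kPa·L = 3820 J.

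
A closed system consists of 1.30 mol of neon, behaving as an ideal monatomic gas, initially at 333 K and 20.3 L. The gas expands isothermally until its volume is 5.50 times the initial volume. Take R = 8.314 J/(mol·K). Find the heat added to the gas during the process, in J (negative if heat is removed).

6140 J

P₁ = nRT₁/V₁ = 1.30×8.314×333/20.3 = 177 kPa.
Isothermal: T stays 333 K; PV = const ⇒ V₂ = 112 L, P₂ = 32.2 kPa.
ΔU = 0 (ideal gas, T constant).
W = nRT ln(V₂/V₁) = 1.30×8.314×333×ln(5.50) = 6140 J.
Q = ΔU + W = 6140 J.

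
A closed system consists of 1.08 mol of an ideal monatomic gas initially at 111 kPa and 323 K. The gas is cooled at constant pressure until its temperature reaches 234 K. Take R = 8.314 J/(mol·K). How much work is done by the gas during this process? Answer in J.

-799 J

V₁ = nRT₁/P₁ = 1.08×8.314×323/111 = 26.1 L.
Isobaric: P stays 111 kPa; V/T = const ⇒ T₂ = 234 K, V₂ = 18.9 L.
W = PΔV = 111×(18.9−26.1) kPa·L = -799 J.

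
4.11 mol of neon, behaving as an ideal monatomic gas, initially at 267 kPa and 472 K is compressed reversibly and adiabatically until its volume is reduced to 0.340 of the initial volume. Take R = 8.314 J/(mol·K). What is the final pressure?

1610 kPa

V₁ = nRT₁/P₁ = 4.11×8.314×472/267 = 60.4 L.
Adiabatic: TV^(γ−1) = const ⇒ T₂ = 472×(2.94)^0.667 = 969 K; PV^γ = const ⇒ P₂ = 1610 kPa.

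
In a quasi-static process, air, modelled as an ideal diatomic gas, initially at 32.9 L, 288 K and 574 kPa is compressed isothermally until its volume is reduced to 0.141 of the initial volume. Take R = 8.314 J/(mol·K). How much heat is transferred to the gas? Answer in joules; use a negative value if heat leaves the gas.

-37000 J

n = P₁V₁/(RT₁) = 574×32.9/(8.314×288) = 7.89 mol.
Isothermal: T stays 288 K; PV = const ⇒ V₂ = 4.64 L, P₂ = 4070 kPa.
ΔU = 0 (ideal gas, T constant).
W = nRT ln(V₂/V₁) = 7.89×8.314×288×ln(0.141) = -37000 J.
Q = ΔU + W = -37000 J.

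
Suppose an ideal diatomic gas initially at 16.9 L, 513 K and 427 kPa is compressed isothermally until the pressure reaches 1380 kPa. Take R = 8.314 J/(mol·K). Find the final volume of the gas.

5.23 L

Isothermal: T stays 513 K; PV = const ⇒ V₂ = 5.23 L, P₂ = 1380 kPa.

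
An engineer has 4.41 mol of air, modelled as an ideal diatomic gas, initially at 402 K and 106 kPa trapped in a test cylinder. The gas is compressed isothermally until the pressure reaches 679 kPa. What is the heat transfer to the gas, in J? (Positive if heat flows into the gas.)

-27400 J

V₁ = nRT₁/P₁ = 4.41×8.314×402/106 = 139 L.
Isothermal: T stays 402 K; PV = const ⇒ V₂ = 21.7 L, P₂ = 679 kPa.
ΔU = 0 (ideal gas, T constant).
W = nRT ln(V₂/V₁) = 4.41×8.314×402×ln(0.156) = -27400 J.
Q = ΔU + W = -27400 J.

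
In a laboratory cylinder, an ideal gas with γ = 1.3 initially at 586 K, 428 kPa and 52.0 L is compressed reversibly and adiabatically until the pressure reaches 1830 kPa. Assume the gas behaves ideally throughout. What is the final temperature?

819 K

Adiabatic: T₂/T₁ = (P₂/P₁)^((γ−1)/γ) ⇒ T₂ = 586×(4.28)^0.231 = 819 K; V₂ = 17.0 L.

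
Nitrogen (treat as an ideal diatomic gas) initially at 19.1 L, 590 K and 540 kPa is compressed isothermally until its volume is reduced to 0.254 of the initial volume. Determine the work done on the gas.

n = P₁V₁/(RT₁) = 540×19.1/(8.314×590) = 2.10 mol.
Isothermal: T stays 590 K; PV = const ⇒ V₂ = 4.85 L, P₂ = 2130 kPa.
W = nRT ln(V₂/V₁) = 2.10×8.314×590×ln(0.254) = -14100 J.
Work done on the gas = −W_by = 14100 J.

14100 J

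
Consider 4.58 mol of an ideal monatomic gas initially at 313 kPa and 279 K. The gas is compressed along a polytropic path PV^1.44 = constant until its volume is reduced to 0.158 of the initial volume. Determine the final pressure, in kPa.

4460 kPa

V₁ = nRT₁/P₁ = 4.58×8.314×279/313 = 33.9 L.
Polytropic n=1.44: T₂ = T₁(V₁/V₂)^(n−1) = 279×(6.33)^0.44 = 628 K; P₂ = P₁(V₁/V₂)^n = 4460 kPa.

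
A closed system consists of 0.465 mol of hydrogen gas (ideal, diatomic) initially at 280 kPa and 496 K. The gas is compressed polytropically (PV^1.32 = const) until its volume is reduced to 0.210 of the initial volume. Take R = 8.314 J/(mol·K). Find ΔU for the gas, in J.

3110 J

V₁ = nRT₁/P₁ = 0.465×8.314×496/280 = 6.85 L.
Polytropic n=1.32: T₂ = T₁(V₁/V₂)^(n−1) = 496×(4.76)^0.32 = 817 K; P₂ = P₁(V₁/V₂)^n = 2200 kPa.
For an ideal gas ΔU = nCvΔT with Cv = (5/2)R = 20.8 J/(mol·K).
ΔU = 0.465×20.8×(817−496) = 3110 J.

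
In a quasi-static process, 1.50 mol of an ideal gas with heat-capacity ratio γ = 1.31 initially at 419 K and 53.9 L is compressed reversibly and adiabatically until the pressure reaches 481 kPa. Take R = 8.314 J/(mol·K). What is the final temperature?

612 K

P₁ = nRT₁/V₁ = 1.50×8.314×419/53.9 = 96.9 kPa.
Adiabatic: T₂/T₁ = (P₂/P₁)^((γ−1)/γ) ⇒ T₂ = 419×(4.96)^0.237 = 612 K; V₂ = 15.9 L.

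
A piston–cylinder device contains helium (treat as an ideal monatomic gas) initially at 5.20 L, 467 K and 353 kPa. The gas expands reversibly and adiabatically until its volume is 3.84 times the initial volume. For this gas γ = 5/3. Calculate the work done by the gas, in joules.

n = P₁V₁/(RT₁) = 353×5.20/(8.314×467) = 0.473 mol.
Adiabatic: TV^(γ−1) = const ⇒ T₂ = 467×(0.260)^0.667 = 190 K; PV^γ = const ⇒ P₂ = 37.5 kPa.
ΔU = nCvΔT = 0.473×12.5×(190−467) = -1630 J.
Q = 0 for an adiabatic process, so W = −ΔU = 1630 J.

1630 J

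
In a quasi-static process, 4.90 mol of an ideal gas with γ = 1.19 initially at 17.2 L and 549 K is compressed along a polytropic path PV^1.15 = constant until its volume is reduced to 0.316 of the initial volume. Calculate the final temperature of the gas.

653 K

P₁ = nRT₁/V₁ = 4.90×8.314×549/17.2 = 1300 kPa.
Polytropic n=1.15: T₂ = T₁(V₁/V₂)^(n−1) = 549×(3.16)^0.15 = 653 K; P₂ = P₁(V₁/V₂)^n = 4890 kPa.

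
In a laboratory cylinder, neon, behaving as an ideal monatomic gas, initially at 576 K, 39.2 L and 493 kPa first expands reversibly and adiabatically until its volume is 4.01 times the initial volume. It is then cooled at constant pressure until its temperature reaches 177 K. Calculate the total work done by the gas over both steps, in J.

n = P₁V₁/(RT₁) = 493×39.2/(8.314×576) = 4.04 mol.
Step 1 — Adiabatic: TV^(γ−1) = const ⇒ T₂ = 576×(0.249)^0.667 = 228 K; PV^γ = const ⇒ P₂ = 48.7 kPa.
ΔU = nCvΔT = 4.04×12.5×(228−576) = -17500 J.
Q = 0 for an adiabatic process, so W = −ΔU = 17500 J.
State after step 1: P = 48.7 kPa, V = 157 L, T = 228 K.
Step 2 — Isobaric: P stays 48.7 kPa; V/T = const ⇒ T₂ = 177 K, V₂ = 122 L.
W = PΔV = 48.7×(122−157) kPa·L = -1720 J.
ΔU = nCvΔT = 4.04×12.5×(177−228) = -2580 J.
Q = ΔU + W = nCpΔT = -4300 J.
Net over both steps: W = 15800 J, Q = -4300 J, ΔU = -20100 J.

15800 J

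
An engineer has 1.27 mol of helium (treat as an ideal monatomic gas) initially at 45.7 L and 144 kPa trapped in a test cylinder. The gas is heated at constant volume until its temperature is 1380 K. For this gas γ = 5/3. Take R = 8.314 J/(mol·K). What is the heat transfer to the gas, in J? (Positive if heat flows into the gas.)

12000 J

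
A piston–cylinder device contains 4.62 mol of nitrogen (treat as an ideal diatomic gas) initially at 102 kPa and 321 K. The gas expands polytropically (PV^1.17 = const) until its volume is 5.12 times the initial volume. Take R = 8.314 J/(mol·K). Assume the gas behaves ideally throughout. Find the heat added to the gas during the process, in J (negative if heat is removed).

10100 J

V₁ = nRT₁/P₁ = 4.62×8.314×321/102 = 121 L.
Polytropic n=1.17: T₂ = T₁(V₁/V₂)^(n−1) = 321×(0.195)^0.17 = 243 K; P₂ = P₁(V₁/V₂)^n = 15.1 kPa.
W = (P₁V₁−P₂V₂)/(n−1) = (102×121−15.1×619)/0.17 = 17600 J.
ΔU = nCvΔT = 4.62×20.8×(243−321) = -7470 J.
Q = ΔU + W = 10100 J.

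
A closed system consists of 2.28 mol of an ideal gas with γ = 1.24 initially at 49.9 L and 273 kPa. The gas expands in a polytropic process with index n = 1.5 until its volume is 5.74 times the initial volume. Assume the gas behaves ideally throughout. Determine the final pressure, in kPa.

19.9 kPa

T₁ = P₁V₁/(nR) = 273×49.9/(2.28×8.314) = 719 K.
Polytropic n=1.5: T₂ = T₁(V₁/V₂)^(n−1) = 719×(0.174)^0.50 = 300 K; P₂ = P₁(V₁/V₂)^n = 19.9 kPa.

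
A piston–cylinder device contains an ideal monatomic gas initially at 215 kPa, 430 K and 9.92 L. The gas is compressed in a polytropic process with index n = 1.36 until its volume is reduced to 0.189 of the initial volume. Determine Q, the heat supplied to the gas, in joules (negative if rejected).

-2240 J

n = P₁V₁/(RT₁) = 215×9.92/(8.314×430) = 0.597 mol.
Polytropic n=1.36: T₂ = T₁(V₁/V₂)^(n−1) = 430×(5.29)^0.36 = 783 K; P₂ = P₁(V₁/V₂)^n = 2070 kPa.
W = (P₁V₁−P₂V₂)/(n−1) = (215×9.92−2070×1.87)/0.36 = -4870 J.
ΔU = nCvΔT = 0.597×12.5×(783−430) = 2630 J.
Q = ΔU + W = -2240 J.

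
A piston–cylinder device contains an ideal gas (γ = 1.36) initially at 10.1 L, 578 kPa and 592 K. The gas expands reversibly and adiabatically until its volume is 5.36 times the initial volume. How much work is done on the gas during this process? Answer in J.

n = P₁V₁/(RT₁) = 578×10.1/(8.314×592) = 1.19 mol.
Adiabatic: TV^(γ−1) = const ⇒ T₂ = 592×(0.187)^0.360 = 323 K; PV^γ = const ⇒ P₂ = 58.9 kPa.
ΔU = nCvΔT = 1.19×23.1×(323−592) = -7360 J.
Q = 0 for an adiabatic process, so W = −ΔU = 7360 J.
Work done on the gas = −W_by = -7360 J.

-7360 J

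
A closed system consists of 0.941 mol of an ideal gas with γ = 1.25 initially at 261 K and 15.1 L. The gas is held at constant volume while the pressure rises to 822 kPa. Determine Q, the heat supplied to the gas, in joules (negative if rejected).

41500 J

P₁ = nRT₁/V₁ = 0.941×8.314×261/15.1 = 135 kPa.
Isochoric: V stays 15.1 L; P/T = const ⇒ T₂ = 1590 K, P₂ = 822 kPa.
W = 0 (no volume change).
ΔU = nCvΔT = 0.941×33.3×(1590−261) = 41500 J.
Q = ΔU = 41500 J.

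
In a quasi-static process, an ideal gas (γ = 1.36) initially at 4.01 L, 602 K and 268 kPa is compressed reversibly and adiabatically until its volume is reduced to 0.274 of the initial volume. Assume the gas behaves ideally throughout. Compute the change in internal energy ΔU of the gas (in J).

1770 J

n = P₁V₁/(RT₁) = 268×4.01/(8.314×602) = 0.215 mol.
Adiabatic: TV^(γ−1) = const ⇒ T₂ = 602×(3.65)^0.360 = 959 K; PV^γ = const ⇒ P₂ = 1560 kPa.
For an ideal gas ΔU = nCvΔT with Cv = R/(γ−1) = 23.1 J/(mol·K).
ΔU = 0.215×23.1×(959−602) = 1770 J.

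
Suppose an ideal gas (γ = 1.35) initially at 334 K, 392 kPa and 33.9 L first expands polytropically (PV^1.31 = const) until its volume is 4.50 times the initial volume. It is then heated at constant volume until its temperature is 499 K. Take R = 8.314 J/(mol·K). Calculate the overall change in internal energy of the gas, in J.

18800 J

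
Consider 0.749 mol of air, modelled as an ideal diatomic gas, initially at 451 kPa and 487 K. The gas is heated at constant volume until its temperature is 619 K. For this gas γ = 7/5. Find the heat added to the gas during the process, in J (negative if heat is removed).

V₁ = nRT₁/P₁ = 0.749×8.314×487/451 = 6.72 L.
Isochoric: V stays 6.72 L; P/T = const ⇒ T₂ = 619 K, P₂ = 573 kPa.
W = 0 (no volume change).
ΔU = nCvΔT = 0.749×20.8×(619−487) = 2050 J.
Q = ΔU = 2050 J.

2050 J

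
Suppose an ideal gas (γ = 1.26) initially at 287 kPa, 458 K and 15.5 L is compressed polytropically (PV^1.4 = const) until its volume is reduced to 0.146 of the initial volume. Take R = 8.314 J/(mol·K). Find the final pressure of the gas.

4240 kPa

Polytropic n=1.4: T₂ = T₁(V₁/V₂)^(n−1) = 458×(6.85)^0.40 = 989 K; P₂ = P₁(V₁/V₂)^n = 4240 kPa.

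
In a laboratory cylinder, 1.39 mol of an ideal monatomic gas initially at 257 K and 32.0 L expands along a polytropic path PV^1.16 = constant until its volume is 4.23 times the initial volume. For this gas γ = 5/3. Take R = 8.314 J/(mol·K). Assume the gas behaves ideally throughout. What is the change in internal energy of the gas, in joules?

P₁ = nRT₁/V₁ = 1.39×8.314×257/32.0 = 92.8 kPa.
Polytropic n=1.16: T₂ = T₁(V₁/V₂)^(n−1) = 257×(0.236)^0.16 = 204 K; P₂ = P₁(V₁/V₂)^n = 17.4 kPa.
For an ideal gas ΔU = nCvΔT with Cv = (3/2)R = 12.5 J/(mol·K).
ΔU = 1.39×12.5×(204−257) = -918 J.

-918 J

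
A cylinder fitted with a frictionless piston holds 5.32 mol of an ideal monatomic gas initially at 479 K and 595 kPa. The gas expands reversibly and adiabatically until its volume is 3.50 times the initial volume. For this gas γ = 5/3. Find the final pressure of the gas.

73.7 kPa

V₁ = nRT₁/P₁ = 5.32×8.314×479/595 = 35.6 L.
Adiabatic: TV^(γ−1) = const ⇒ T₂ = 479×(0.286)^0.667 = 208 K; PV^γ = const ⇒ P₂ = 73.7 kPa.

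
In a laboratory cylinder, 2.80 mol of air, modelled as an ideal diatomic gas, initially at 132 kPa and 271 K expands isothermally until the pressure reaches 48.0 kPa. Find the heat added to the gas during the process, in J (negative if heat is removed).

V₁ = nRT₁/P₁ = 2.80×8.314×271/132 = 47.8 L.
Isothermal: T stays 271 K; PV = const ⇒ V₂ = 131 L, P₂ = 48.0 kPa.
ΔU = 0 (ideal gas, T constant).
W = nRT ln(V₂/V₁) = 2.80×8.314×271×ln(2.75) = 6380 J.
Q = ΔU + W = 6380 J.

6380 J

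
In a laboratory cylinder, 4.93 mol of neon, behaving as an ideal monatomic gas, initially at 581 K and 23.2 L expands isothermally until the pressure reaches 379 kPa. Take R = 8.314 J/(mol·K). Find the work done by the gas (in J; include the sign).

23700 J

P₁ = nRT₁/V₁ = 4.93×8.314×581/23.2 = 1030 kPa.
Isothermal: T stays 581 K; PV = const ⇒ V₂ = 62.8 L, P₂ = 379 kPa.
W = nRT ln(V₂/V₁) = 4.93×8.314×581×ln(2.71) = 23700 J.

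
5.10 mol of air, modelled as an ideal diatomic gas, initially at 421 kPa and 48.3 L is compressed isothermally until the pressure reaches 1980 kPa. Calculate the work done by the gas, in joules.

-31500 J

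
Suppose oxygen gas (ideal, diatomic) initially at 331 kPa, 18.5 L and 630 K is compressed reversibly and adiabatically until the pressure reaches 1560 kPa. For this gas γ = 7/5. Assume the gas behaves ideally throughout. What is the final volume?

Adiabatic: T₂/T₁ = (P₂/P₁)^((γ−1)/γ) ⇒ T₂ = 630×(4.71)^0.286 = 981 K; V₂ = 6.11 L.

6.11 L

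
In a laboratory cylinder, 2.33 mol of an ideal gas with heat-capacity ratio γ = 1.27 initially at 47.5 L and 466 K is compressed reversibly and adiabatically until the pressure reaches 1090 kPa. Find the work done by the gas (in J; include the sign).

-15000 J

P₁ = nRT₁/V₁ = 2.33×8.314×466/47.5 = 190 kPa.
Adiabatic: T₂/T₁ = (P₂/P₁)^((γ−1)/γ) ⇒ T₂ = 466×(5.74)^0.213 = 676 K; V₂ = 12.0 L.
ΔU = nCvΔT = 2.33×30.8×(676−466) = 15000 J.
Q = 0 for an adiabatic process, so W = −ΔU = -15000 J.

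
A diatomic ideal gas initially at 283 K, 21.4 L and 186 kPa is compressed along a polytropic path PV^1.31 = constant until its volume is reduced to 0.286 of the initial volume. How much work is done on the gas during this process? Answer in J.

n = P₁V₁/(RT₁) = 186×21.4/(8.314×283) = 1.69 mol.
Polytropic n=1.31: T₂ = T₁(V₁/V₂)^(n−1) = 283×(3.50)^0.31 = 417 K; P₂ = P₁(V₁/V₂)^n = 959 kPa.
W = (P₁V₁−P₂V₂)/(n−1) = (186×21.4−959×6.12)/0.31 = -6090 J.
Work done on the gas = −W_by = 6090 J.

6090 J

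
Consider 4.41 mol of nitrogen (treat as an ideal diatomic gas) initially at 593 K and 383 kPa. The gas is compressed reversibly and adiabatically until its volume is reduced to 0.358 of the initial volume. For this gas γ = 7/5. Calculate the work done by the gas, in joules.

V₁ = nRT₁/P₁ = 4.41×8.314×593/383 = 56.8 L.
Adiabatic: TV^(γ−1) = const ⇒ T₂ = 593×(2.79)^0.400 = 894 K; PV^γ = const ⇒ P₂ = 1610 kPa.
ΔU = nCvΔT = 4.41×20.8×(894−593) = 27600 J.
Q = 0 for an adiabatic process, so W = −ΔU = -27600 J.

-27600 J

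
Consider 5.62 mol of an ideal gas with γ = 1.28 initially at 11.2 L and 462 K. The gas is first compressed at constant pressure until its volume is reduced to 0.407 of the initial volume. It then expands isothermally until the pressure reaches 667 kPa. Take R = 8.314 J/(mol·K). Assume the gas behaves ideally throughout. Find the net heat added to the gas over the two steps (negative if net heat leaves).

-49200 J

P₁ = nRT₁/V₁ = 5.62×8.314×462/11.2 = 1930 kPa.
Step 1 — Isobaric: P stays 1930 kPa; V/T = const ⇒ T₂ = 188 K, V₂ = 4.56 L.
W = PΔV = 1930×(4.56−11.2) kPa·L = -12800 J.
ΔU = nCvΔT = 5.62×29.7×(188−462) = -45700 J.
Q = ΔU + W = nCpΔT = -58500 J.
State after step 1: P = 1930 kPa, V = 4.56 L, T = 188 K.
Step 2 — Isothermal: T stays 188 K; PV = const ⇒ V₂ = 13.2 L, P₂ = 667 kPa.
ΔU = 0 (ideal gas, T constant).
W = nRT ln(V₂/V₁) = 5.62×8.314×188×ln(2.89) = 9320 J.
Q = ΔU + W = 9320 J.
Net over both steps: W = -3480 J, Q = -49200 J, ΔU = -45700 J.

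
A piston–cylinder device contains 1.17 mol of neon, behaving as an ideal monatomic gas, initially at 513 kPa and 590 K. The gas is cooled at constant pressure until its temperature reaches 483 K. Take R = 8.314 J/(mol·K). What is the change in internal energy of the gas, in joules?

V₁ = nRT₁/P₁ = 1.17×8.314×590/513 = 11.2 L.
Isobaric: P stays 513 kPa; V/T = const ⇒ T₂ = 483 K, V₂ = 9.16 L.
For an ideal gas ΔU = nCvΔT with Cv = (3/2)R = 12.5 J/(mol·K).
ΔU = 1.17×12.5×(483−590) = -1560 J.

-1560 J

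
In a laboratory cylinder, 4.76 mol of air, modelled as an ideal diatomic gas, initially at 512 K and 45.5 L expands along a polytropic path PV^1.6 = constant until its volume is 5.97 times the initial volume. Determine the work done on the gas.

-22200 J

P₁ = nRT₁/V₁ = 4.76×8.314×512/45.5 = 445 kPa.
Polytropic n=1.6: T₂ = T₁(V₁/V₂)^(n−1) = 512×(0.168)^0.60 = 175 K; P₂ = P₁(V₁/V₂)^n = 25.5 kPa.
W = (P₁V₁−P₂V₂)/(n−1) = (445×45.5−25.5×272)/0.60 = 22200 J.
Work done on the gas = −W_by = -22200 J.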